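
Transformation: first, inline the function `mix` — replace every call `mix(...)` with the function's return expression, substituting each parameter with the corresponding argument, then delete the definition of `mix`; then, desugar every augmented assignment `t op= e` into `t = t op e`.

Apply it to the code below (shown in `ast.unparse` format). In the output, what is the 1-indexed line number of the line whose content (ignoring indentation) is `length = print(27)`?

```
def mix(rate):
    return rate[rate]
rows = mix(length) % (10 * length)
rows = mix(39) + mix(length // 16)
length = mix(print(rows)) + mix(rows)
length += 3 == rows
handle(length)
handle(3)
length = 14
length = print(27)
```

Transformed code:
rows = length[length] % (10 * length)
rows = 39[39] + (length // 16)[length // 16]
length = print(rows)[print(rows)] + rows[rows]
length = length + (3 == rows)
handle(length)
handle(3)
length = 14
length = print(27)

8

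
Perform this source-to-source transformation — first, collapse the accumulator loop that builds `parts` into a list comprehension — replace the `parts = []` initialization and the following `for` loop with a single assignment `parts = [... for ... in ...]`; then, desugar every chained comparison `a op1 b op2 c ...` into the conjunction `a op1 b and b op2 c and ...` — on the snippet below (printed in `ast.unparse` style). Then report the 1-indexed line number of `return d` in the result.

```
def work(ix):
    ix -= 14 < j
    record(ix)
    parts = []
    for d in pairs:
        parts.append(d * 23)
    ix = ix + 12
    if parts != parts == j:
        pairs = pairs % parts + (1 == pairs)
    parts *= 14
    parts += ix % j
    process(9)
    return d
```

Transformed code:
def work(ix):
    ix -= 14 < j
    record(ix)
    parts = [d * 23 for d in pairs]
    ix = ix + 12
    if parts != parts and parts == j:
        pairs = pairs % parts + (1 == pairs)
    parts *= 14
    parts += ix % j
    process(9)
    return d

11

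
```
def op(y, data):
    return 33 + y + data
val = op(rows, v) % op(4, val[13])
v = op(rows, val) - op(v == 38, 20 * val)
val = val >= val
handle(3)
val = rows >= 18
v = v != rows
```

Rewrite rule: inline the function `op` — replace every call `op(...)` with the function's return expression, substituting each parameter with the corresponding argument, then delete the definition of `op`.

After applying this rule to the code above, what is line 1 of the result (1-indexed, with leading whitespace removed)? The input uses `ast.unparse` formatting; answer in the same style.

Transformed code:
val = (33 + rows + v) % (33 + 4 + val[13])
v = 33 + rows + val - (33 + (v == 38) + 20 * val)
val = val >= val
handle(3)
val = rows >= 18
v = v != rows

val = (33 + rows + v) % (33 + 4 + val[13])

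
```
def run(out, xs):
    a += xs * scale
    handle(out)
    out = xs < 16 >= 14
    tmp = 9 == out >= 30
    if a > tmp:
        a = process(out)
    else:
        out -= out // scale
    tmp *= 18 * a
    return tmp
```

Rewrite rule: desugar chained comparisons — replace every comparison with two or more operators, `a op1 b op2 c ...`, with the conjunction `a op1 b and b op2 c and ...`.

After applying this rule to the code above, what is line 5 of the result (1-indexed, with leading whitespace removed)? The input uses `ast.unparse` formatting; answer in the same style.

tmp = 9 == out and out >= 30

Transformed code:
def run(out, xs):
    a += xs * scale
    handle(out)
    out = xs < 16 and 16 >= 14
    tmp = 9 == out and out >= 30
    if a > tmp:
        a = process(out)
    else:
        out -= out // scale
    tmp *= 18 * a
    return tmp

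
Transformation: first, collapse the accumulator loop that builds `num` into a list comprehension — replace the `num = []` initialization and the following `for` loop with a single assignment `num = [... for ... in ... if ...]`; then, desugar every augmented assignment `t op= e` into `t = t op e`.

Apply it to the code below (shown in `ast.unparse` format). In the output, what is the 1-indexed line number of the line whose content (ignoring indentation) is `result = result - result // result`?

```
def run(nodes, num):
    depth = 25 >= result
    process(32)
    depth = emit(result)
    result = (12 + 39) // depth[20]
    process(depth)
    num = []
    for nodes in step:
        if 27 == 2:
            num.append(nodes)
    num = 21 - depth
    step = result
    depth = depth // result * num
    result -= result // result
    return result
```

Transformed code:
def run(nodes, num):
    depth = 25 >= result
    process(32)
    depth = emit(result)
    result = (12 + 39) // depth[20]
    process(depth)
    num = [nodes for nodes in step if 27 == 2]
    num = 21 - depth
    step = result
    depth = depth // result * num
    result = result - result // result
    return result

11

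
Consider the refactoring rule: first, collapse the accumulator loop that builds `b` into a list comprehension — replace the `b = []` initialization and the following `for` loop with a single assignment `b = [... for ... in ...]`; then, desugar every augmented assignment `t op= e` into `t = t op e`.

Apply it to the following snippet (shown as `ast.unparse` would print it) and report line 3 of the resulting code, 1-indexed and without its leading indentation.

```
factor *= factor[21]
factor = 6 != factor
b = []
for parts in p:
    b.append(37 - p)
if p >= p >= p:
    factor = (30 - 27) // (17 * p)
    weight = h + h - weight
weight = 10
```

b = [37 - p for parts in p]

Transformed code:
factor = factor * factor[21]
factor = 6 != factor
b = [37 - p for parts in p]
if p >= p >= p:
    factor = (30 - 27) // (17 * p)
    weight = h + h - weight
weight = 10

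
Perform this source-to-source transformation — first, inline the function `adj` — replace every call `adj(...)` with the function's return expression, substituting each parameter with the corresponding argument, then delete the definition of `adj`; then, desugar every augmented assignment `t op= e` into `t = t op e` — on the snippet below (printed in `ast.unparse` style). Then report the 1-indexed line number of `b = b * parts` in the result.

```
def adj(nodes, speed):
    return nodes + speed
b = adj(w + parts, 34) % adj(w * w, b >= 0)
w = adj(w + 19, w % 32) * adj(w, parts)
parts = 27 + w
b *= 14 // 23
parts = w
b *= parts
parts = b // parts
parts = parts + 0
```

6

Transformed code:
b = (w + parts + 34) % (w * w + (b >= 0))
w = (w + 19 + w % 32) * (w + parts)
parts = 27 + w
b = b * (14 // 23)
parts = w
b = b * parts
parts = b // parts
parts = parts + 0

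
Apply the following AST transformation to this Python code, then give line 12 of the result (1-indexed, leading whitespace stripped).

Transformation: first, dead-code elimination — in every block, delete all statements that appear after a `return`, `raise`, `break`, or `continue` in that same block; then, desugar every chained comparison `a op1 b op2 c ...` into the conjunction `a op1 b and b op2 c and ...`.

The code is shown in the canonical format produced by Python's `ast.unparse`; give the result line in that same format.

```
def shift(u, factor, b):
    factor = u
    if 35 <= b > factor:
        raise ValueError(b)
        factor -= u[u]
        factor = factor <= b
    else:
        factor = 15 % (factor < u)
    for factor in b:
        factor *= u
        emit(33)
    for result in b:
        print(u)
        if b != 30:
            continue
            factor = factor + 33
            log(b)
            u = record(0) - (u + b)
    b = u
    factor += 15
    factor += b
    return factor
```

Transformed code:
def shift(u, factor, b):
    factor = u
    if 35 <= b and b > factor:
        raise ValueError(b)
    else:
        factor = 15 % (factor < u)
    for factor in b:
        factor *= u
        emit(33)
    for result in b:
        print(u)
        if b != 30:
            continue
    b = u
    factor += 15
    factor += b
    return factor

if b != 30:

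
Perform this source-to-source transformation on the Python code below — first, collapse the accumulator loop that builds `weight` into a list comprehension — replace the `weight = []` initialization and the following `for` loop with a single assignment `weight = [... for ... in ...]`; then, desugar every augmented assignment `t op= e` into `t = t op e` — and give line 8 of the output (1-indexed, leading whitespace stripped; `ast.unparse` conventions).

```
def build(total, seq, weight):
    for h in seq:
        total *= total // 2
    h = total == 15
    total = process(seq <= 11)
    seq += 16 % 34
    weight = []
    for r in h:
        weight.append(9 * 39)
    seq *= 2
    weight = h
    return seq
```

Transformed code:
def build(total, seq, weight):
    for h in seq:
        total = total * (total // 2)
    h = total == 15
    total = process(seq <= 11)
    seq = seq + 16 % 34
    weight = [9 * 39 for r in h]
    seq = seq * 2
    weight = h
    return seq

seq = seq * 2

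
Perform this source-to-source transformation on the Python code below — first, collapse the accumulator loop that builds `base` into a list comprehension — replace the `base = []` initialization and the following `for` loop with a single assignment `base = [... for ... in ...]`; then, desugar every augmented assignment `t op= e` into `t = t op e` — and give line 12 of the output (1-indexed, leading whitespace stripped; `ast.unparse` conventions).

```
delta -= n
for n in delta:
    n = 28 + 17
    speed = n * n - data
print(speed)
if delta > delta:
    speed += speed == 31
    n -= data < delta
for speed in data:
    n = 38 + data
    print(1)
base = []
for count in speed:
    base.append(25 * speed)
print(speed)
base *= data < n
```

Transformed code:
delta = delta - n
for n in delta:
    n = 28 + 17
    speed = n * n - data
print(speed)
if delta > delta:
    speed = speed + (speed == 31)
    n = n - (data < delta)
for speed in data:
    n = 38 + data
    print(1)
base = [25 * speed for count in speed]
print(speed)
base = base * (data < n)

base = [25 * speed for count in speed]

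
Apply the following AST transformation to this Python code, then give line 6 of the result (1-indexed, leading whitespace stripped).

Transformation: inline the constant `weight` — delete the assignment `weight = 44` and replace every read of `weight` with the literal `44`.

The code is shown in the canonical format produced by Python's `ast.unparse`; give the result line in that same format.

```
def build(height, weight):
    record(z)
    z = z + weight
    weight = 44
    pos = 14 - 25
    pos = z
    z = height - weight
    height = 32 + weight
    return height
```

Transformed code:
def build(height, weight):
    record(z)
    z = z + 44
    pos = 14 - 25
    pos = z
    z = height - 44
    height = 32 + 44
    return height

z = height - 44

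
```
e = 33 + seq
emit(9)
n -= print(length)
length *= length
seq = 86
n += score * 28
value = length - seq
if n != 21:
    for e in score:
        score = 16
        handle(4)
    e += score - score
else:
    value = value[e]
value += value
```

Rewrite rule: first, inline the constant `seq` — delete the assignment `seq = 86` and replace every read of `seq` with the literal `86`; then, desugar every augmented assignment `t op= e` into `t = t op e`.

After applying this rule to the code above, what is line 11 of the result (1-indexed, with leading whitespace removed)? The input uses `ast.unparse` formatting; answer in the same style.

Transformed code:
e = 33 + 86
emit(9)
n = n - print(length)
length = length * length
n = n + score * 28
value = length - 86
if n != 21:
    for e in score:
        score = 16
        handle(4)
    e = e + (score - score)
else:
    value = value[e]
value = value + value

e = e + (score - score)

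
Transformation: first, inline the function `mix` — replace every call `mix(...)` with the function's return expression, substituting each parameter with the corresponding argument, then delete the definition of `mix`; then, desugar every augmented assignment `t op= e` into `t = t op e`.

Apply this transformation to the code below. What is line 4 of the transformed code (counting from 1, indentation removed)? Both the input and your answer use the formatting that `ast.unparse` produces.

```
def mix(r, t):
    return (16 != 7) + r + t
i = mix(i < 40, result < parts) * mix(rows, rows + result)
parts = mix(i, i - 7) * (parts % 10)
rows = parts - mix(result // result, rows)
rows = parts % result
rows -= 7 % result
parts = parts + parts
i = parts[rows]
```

Transformed code:
i = ((16 != 7) + (i < 40) + (result < parts)) * ((16 != 7) + rows + (rows + result))
parts = ((16 != 7) + i + (i - 7)) * (parts % 10)
rows = parts - ((16 != 7) + result // result + rows)
rows = parts % result
rows = rows - 7 % result
parts = parts + parts
i = parts[rows]

rows = parts % result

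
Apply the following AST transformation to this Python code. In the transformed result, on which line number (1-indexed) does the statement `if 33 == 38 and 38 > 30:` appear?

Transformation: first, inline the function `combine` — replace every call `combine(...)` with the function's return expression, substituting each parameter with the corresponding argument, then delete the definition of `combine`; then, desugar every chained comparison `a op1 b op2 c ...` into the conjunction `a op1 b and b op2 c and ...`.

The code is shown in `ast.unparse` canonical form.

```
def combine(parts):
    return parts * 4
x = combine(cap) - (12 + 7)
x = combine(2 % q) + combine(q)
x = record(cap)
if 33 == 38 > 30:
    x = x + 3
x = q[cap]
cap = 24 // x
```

4

Transformed code:
x = cap * 4 - (12 + 7)
x = 2 % q * 4 + q * 4
x = record(cap)
if 33 == 38 and 38 > 30:
    x = x + 3
x = q[cap]
cap = 24 // x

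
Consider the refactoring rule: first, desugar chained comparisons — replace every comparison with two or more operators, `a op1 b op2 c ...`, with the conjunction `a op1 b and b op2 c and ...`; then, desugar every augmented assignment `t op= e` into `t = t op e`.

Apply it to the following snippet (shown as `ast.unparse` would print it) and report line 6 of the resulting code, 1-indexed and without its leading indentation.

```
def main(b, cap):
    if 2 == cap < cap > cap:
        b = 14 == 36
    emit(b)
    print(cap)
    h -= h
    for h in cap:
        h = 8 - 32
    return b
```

Transformed code:
def main(b, cap):
    if 2 == cap and cap < cap and (cap > cap):
        b = 14 == 36
    emit(b)
    print(cap)
    h = h - h
    for h in cap:
        h = 8 - 32
    return b

h = h - h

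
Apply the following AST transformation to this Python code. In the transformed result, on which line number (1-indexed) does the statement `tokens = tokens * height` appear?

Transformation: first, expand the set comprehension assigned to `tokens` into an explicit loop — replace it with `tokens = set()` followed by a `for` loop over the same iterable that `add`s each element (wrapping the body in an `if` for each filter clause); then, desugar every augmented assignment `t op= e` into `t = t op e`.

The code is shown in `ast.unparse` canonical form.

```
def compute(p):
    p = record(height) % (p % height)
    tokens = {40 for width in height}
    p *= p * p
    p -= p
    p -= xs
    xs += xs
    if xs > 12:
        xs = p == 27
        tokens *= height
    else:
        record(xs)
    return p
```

Transformed code:
def compute(p):
    p = record(height) % (p % height)
    tokens = set()
    for width in height:
        tokens.add(40)
    p = p * (p * p)
    p = p - p
    p = p - xs
    xs = xs + xs
    if xs > 12:
        xs = p == 27
        tokens = tokens * height
    else:
        record(xs)
    return p

12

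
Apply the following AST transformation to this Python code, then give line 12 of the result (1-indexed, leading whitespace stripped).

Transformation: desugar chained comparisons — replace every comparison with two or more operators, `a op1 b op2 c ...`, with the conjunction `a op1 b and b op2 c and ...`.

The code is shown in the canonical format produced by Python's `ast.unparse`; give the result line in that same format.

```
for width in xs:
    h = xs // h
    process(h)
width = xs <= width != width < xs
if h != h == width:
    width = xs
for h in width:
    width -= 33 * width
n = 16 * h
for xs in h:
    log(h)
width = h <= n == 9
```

Transformed code:
for width in xs:
    h = xs // h
    process(h)
width = xs <= width and width != width and (width < xs)
if h != h and h == width:
    width = xs
for h in width:
    width -= 33 * width
n = 16 * h
for xs in h:
    log(h)
width = h <= n and n == 9

width = h <= n and n == 9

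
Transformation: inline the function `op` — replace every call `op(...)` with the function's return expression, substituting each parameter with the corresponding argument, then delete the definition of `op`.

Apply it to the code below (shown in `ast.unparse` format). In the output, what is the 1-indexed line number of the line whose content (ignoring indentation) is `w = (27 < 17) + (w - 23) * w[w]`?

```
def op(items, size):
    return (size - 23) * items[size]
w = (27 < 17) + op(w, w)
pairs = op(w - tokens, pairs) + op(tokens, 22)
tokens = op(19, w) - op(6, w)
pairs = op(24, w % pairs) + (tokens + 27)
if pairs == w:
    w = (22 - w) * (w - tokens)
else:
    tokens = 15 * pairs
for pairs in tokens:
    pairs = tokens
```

Transformed code:
w = (27 < 17) + (w - 23) * w[w]
pairs = (pairs - 23) * (w - tokens)[pairs] + (22 - 23) * tokens[22]
tokens = (w - 23) * 19[w] - (w - 23) * 6[w]
pairs = (w % pairs - 23) * 24[w % pairs] + (tokens + 27)
if pairs == w:
    w = (22 - w) * (w - tokens)
else:
    tokens = 15 * pairs
for pairs in tokens:
    pairs = tokens

1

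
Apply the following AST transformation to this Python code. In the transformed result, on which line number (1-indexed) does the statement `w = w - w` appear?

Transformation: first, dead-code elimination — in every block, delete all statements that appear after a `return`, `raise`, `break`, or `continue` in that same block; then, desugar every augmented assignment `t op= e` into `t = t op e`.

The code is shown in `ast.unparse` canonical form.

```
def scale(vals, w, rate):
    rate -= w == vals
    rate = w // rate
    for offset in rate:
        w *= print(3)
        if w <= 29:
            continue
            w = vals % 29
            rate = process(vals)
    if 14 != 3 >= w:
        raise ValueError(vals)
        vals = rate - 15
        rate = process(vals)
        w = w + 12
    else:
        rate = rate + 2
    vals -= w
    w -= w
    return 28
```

Transformed code:
def scale(vals, w, rate):
    rate = rate - (w == vals)
    rate = w // rate
    for offset in rate:
        w = w * print(3)
        if w <= 29:
            continue
    if 14 != 3 >= w:
        raise ValueError(vals)
    else:
        rate = rate + 2
    vals = vals - w
    w = w - w
    return 28

13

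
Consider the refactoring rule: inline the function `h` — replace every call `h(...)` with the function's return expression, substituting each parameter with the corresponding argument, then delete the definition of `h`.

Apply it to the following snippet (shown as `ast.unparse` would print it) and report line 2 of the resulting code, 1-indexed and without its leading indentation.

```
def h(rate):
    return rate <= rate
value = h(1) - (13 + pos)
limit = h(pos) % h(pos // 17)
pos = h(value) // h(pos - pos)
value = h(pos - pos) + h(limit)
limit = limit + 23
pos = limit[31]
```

Transformed code:
value = (1 <= 1) - (13 + pos)
limit = (pos <= pos) % (pos // 17 <= pos // 17)
pos = (value <= value) // (pos - pos <= pos - pos)
value = (pos - pos <= pos - pos) + (limit <= limit)
limit = limit + 23
pos = limit[31]

limit = (pos <= pos) % (pos // 17 <= pos // 17)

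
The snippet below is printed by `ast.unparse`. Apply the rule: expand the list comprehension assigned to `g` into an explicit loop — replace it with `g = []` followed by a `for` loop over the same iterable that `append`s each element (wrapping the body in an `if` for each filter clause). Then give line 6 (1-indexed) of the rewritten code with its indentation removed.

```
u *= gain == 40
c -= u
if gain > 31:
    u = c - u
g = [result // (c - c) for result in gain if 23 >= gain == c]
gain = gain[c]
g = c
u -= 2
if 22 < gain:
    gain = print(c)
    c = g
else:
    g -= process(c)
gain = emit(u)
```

Transformed code:
u *= gain == 40
c -= u
if gain > 31:
    u = c - u
g = []
for result in gain:
    if 23 >= gain == c:
        g.append(result // (c - c))
gain = gain[c]
g = c
u -= 2
if 22 < gain:
    gain = print(c)
    c = g
else:
    g -= process(c)
gain = emit(u)

for result in gain:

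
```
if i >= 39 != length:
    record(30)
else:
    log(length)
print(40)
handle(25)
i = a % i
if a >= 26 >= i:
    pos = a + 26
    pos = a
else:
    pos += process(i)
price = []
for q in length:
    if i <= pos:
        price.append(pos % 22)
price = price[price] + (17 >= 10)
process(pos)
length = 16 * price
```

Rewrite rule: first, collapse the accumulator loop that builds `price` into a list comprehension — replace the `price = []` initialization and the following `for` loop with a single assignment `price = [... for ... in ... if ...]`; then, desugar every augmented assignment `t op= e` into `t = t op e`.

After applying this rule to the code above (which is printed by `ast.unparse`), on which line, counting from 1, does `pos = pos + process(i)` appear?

12

Transformed code:
if i >= 39 != length:
    record(30)
else:
    log(length)
print(40)
handle(25)
i = a % i
if a >= 26 >= i:
    pos = a + 26
    pos = a
else:
    pos = pos + process(i)
price = [pos % 22 for q in length if i <= pos]
price = price[price] + (17 >= 10)
process(pos)
length = 16 * price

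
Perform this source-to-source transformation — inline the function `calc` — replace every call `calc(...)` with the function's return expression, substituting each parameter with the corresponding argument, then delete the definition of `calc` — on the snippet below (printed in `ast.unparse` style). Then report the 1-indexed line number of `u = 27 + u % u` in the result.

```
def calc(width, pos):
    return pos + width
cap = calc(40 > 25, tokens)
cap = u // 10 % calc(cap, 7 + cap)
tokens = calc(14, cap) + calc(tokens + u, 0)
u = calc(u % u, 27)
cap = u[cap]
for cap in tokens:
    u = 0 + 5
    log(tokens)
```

Transformed code:
cap = tokens + (40 > 25)
cap = u // 10 % (7 + cap + cap)
tokens = cap + 14 + (0 + (tokens + u))
u = 27 + u % u
cap = u[cap]
for cap in tokens:
    u = 0 + 5
    log(tokens)

4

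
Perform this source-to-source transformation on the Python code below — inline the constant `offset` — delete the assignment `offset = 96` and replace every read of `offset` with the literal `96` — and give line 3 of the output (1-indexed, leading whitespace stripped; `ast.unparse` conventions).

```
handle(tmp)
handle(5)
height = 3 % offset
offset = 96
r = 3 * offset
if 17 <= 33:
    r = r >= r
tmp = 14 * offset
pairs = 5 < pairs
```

height = 3 % 96

Transformed code:
handle(tmp)
handle(5)
height = 3 % 96
r = 3 * 96
if 17 <= 33:
    r = r >= r
tmp = 14 * 96
pairs = 5 < pairs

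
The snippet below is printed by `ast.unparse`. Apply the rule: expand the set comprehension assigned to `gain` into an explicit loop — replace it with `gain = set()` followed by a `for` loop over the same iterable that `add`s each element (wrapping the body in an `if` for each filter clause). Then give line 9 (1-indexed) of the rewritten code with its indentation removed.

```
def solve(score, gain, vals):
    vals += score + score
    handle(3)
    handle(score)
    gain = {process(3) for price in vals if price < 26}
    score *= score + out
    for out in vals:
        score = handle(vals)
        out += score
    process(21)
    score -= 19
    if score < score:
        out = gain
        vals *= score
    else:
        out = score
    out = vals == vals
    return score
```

score *= score + out

Transformed code:
def solve(score, gain, vals):
    vals += score + score
    handle(3)
    handle(score)
    gain = set()
    for price in vals:
        if price < 26:
            gain.add(process(3))
    score *= score + out
    for out in vals:
        score = handle(vals)
        out += score
    process(21)
    score -= 19
    if score < score:
        out = gain
        vals *= score
    else:
        out = score
    out = vals == vals
    return score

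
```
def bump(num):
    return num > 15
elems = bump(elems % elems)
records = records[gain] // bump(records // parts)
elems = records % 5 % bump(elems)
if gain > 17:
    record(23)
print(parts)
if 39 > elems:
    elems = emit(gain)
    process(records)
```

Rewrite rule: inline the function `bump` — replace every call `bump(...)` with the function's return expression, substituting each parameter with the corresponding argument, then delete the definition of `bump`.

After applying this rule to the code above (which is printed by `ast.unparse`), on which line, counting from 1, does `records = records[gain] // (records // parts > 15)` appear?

Transformed code:
elems = elems % elems > 15
records = records[gain] // (records // parts > 15)
elems = records % 5 % (elems > 15)
if gain > 17:
    record(23)
print(parts)
if 39 > elems:
    elems = emit(gain)
    process(records)

2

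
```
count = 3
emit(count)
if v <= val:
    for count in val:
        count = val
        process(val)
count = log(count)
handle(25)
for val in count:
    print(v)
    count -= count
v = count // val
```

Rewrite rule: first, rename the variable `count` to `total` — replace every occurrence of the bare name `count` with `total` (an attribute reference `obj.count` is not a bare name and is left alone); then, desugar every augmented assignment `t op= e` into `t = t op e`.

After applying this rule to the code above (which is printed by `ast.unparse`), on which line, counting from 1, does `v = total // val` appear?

Transformed code:
total = 3
emit(total)
if v <= val:
    for total in val:
        total = val
        process(val)
total = log(total)
handle(25)
for val in total:
    print(v)
    total = total - total
v = total // val

12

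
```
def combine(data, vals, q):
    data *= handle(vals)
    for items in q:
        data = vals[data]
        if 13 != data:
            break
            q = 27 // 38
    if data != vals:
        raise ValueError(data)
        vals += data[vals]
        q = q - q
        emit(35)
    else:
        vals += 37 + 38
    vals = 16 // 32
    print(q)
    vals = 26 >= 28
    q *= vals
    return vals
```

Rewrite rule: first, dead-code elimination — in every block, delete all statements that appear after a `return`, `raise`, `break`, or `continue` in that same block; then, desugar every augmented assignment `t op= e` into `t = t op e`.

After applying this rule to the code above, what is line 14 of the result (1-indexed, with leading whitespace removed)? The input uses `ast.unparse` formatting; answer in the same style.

Transformed code:
def combine(data, vals, q):
    data = data * handle(vals)
    for items in q:
        data = vals[data]
        if 13 != data:
            break
    if data != vals:
        raise ValueError(data)
    else:
        vals = vals + (37 + 38)
    vals = 16 // 32
    print(q)
    vals = 26 >= 28
    q = q * vals
    return vals

q = q * vals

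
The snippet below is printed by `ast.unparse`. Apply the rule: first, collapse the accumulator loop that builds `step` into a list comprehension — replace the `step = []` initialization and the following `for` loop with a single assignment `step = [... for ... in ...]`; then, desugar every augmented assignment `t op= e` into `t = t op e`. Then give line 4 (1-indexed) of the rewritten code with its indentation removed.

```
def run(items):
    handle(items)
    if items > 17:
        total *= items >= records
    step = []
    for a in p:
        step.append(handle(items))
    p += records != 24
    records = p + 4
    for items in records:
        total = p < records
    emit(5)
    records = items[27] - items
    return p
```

Transformed code:
def run(items):
    handle(items)
    if items > 17:
        total = total * (items >= records)
    step = [handle(items) for a in p]
    p = p + (records != 24)
    records = p + 4
    for items in records:
        total = p < records
    emit(5)
    records = items[27] - items
    return p

total = total * (items >= records)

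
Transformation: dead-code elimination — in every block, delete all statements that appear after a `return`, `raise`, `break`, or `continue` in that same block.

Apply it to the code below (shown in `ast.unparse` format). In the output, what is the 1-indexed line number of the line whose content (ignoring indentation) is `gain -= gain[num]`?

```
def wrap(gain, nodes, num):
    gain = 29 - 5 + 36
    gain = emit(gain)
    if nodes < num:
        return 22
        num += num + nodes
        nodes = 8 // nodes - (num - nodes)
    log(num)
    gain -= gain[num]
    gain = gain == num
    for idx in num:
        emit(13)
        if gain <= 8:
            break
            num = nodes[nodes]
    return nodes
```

7

Transformed code:
def wrap(gain, nodes, num):
    gain = 29 - 5 + 36
    gain = emit(gain)
    if nodes < num:
        return 22
    log(num)
    gain -= gain[num]
    gain = gain == num
    for idx in num:
        emit(13)
        if gain <= 8:
            break
    return nodes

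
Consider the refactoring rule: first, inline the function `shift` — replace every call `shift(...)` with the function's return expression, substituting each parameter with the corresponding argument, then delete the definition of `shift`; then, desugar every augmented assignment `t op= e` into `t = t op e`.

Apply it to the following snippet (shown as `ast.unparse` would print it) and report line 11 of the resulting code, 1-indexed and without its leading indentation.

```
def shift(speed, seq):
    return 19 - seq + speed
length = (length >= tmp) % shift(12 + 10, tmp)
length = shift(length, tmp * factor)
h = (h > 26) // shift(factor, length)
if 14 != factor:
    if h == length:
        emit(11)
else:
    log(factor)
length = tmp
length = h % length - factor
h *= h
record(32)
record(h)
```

Transformed code:
length = (length >= tmp) % (19 - tmp + (12 + 10))
length = 19 - tmp * factor + length
h = (h > 26) // (19 - length + factor)
if 14 != factor:
    if h == length:
        emit(11)
else:
    log(factor)
length = tmp
length = h % length - factor
h = h * h
record(32)
record(h)

h = h * h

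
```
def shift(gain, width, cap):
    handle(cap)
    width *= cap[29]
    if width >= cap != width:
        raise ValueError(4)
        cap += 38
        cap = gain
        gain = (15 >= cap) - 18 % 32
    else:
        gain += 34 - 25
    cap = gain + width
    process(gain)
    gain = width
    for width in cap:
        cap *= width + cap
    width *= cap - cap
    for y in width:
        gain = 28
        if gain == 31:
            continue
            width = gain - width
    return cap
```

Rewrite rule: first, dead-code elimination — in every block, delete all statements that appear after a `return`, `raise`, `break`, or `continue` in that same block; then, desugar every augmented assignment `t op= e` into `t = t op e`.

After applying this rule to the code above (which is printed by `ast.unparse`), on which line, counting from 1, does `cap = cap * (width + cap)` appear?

12

Transformed code:
def shift(gain, width, cap):
    handle(cap)
    width = width * cap[29]
    if width >= cap != width:
        raise ValueError(4)
    else:
        gain = gain + (34 - 25)
    cap = gain + width
    process(gain)
    gain = width
    for width in cap:
        cap = cap * (width + cap)
    width = width * (cap - cap)
    for y in width:
        gain = 28
        if gain == 31:
            continue
    return cap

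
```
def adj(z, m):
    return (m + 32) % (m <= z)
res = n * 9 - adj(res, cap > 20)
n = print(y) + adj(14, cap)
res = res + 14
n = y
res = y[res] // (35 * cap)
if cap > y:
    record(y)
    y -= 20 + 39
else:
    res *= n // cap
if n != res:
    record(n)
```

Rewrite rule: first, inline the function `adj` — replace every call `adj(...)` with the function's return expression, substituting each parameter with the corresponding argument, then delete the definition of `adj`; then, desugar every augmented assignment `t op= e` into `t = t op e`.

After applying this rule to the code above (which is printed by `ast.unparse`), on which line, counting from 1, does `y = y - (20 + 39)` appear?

8

Transformed code:
res = n * 9 - ((cap > 20) + 32) % ((cap > 20) <= res)
n = print(y) + (cap + 32) % (cap <= 14)
res = res + 14
n = y
res = y[res] // (35 * cap)
if cap > y:
    record(y)
    y = y - (20 + 39)
else:
    res = res * (n // cap)
if n != res:
    record(n)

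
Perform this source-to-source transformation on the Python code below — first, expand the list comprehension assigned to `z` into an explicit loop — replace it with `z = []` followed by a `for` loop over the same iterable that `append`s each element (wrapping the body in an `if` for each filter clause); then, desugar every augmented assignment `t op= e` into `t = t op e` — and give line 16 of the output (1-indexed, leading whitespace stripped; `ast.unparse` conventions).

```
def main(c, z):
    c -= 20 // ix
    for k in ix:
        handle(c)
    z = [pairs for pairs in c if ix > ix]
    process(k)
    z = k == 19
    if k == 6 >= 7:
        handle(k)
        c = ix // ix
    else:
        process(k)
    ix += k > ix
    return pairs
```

ix = ix + (k > ix)

Transformed code:
def main(c, z):
    c = c - 20 // ix
    for k in ix:
        handle(c)
    z = []
    for pairs in c:
        if ix > ix:
            z.append(pairs)
    process(k)
    z = k == 19
    if k == 6 >= 7:
        handle(k)
        c = ix // ix
    else:
        process(k)
    ix = ix + (k > ix)
    return pairs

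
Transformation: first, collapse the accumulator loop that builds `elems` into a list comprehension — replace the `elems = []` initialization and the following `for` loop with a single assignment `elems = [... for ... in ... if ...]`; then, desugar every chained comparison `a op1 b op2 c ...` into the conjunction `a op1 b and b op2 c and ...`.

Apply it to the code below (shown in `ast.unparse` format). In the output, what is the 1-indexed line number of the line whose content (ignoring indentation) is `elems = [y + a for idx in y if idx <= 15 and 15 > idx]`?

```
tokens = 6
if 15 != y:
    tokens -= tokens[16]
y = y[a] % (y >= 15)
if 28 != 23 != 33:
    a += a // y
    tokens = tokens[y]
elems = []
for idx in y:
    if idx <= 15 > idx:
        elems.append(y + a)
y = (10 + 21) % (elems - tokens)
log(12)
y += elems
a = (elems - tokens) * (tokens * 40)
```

8

Transformed code:
tokens = 6
if 15 != y:
    tokens -= tokens[16]
y = y[a] % (y >= 15)
if 28 != 23 and 23 != 33:
    a += a // y
    tokens = tokens[y]
elems = [y + a for idx in y if idx <= 15 and 15 > idx]
y = (10 + 21) % (elems - tokens)
log(12)
y += elems
a = (elems - tokens) * (tokens * 40)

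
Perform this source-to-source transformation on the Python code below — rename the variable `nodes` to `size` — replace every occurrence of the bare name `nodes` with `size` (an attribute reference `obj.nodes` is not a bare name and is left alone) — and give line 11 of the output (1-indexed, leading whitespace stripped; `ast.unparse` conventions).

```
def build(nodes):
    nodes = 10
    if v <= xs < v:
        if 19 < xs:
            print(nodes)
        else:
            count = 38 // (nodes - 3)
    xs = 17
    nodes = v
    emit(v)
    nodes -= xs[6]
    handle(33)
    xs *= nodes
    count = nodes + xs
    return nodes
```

size -= xs[6]

Transformed code:
def build(size):
    size = 10
    if v <= xs < v:
        if 19 < xs:
            print(size)
        else:
            count = 38 // (size - 3)
    xs = 17
    size = v
    emit(v)
    size -= xs[6]
    handle(33)
    xs *= size
    count = size + xs
    return size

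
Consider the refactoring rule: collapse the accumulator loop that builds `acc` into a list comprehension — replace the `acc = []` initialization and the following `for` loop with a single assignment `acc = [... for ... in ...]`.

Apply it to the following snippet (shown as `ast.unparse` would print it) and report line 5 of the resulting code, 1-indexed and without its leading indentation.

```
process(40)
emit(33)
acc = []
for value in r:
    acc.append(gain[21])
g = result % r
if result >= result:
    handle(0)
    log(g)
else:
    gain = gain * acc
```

if result >= result:

Transformed code:
process(40)
emit(33)
acc = [gain[21] for value in r]
g = result % r
if result >= result:
    handle(0)
    log(g)
else:
    gain = gain * acc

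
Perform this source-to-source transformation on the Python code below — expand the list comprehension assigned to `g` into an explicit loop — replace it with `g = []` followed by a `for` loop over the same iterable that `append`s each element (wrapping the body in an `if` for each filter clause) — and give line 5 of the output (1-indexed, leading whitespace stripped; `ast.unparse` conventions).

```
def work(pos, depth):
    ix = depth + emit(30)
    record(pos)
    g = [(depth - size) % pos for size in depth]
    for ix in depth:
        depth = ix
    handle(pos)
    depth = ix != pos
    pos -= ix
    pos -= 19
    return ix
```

for size in depth:

Transformed code:
def work(pos, depth):
    ix = depth + emit(30)
    record(pos)
    g = []
    for size in depth:
        g.append((depth - size) % pos)
    for ix in depth:
        depth = ix
    handle(pos)
    depth = ix != pos
    pos -= ix
    pos -= 19
    return ix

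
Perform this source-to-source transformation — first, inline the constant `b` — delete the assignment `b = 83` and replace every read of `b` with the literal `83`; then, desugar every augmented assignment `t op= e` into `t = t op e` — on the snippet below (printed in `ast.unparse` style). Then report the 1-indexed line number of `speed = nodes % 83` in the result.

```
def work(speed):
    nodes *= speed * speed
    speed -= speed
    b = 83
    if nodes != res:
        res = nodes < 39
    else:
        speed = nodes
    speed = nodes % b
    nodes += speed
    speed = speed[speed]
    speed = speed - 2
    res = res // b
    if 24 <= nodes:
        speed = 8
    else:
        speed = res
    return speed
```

8

Transformed code:
def work(speed):
    nodes = nodes * (speed * speed)
    speed = speed - speed
    if nodes != res:
        res = nodes < 39
    else:
        speed = nodes
    speed = nodes % 83
    nodes = nodes + speed
    speed = speed[speed]
    speed = speed - 2
    res = res // 83
    if 24 <= nodes:
        speed = 8
    else:
        speed = res
    return speed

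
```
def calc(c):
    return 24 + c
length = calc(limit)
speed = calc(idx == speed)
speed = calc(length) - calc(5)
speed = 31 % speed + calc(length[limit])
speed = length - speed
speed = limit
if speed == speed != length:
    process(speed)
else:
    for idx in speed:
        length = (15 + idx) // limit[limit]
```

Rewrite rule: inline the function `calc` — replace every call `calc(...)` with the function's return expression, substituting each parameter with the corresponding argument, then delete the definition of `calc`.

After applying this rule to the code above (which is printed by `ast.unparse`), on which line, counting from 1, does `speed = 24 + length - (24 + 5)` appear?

Transformed code:
length = 24 + limit
speed = 24 + (idx == speed)
speed = 24 + length - (24 + 5)
speed = 31 % speed + (24 + length[limit])
speed = length - speed
speed = limit
if speed == speed != length:
    process(speed)
else:
    for idx in speed:
        length = (15 + idx) // limit[limit]

3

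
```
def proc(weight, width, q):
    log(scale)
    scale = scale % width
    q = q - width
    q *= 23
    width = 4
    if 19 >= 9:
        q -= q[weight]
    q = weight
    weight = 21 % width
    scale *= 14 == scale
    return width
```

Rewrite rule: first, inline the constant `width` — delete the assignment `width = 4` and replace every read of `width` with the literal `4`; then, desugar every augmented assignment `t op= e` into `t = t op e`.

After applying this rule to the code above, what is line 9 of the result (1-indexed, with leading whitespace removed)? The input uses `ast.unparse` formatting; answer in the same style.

weight = 21 % 4

Transformed code:
def proc(weight, width, q):
    log(scale)
    scale = scale % 4
    q = q - 4
    q = q * 23
    if 19 >= 9:
        q = q - q[weight]
    q = weight
    weight = 21 % 4
    scale = scale * (14 == scale)
    return 4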